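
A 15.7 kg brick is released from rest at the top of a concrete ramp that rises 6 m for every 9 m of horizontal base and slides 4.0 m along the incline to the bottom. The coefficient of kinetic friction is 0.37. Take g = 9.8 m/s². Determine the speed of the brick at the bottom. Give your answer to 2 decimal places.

4.40 m/s

The weight component along the incline is mg sin 33.69° = 85.346 N and the normal force is N = mg cos 33.69° = 128.019 N.
Friction up the slope is f = μN = 0.37 × 128.019 = 47.367 N, so the net downslope force is 85.346 − 47.367 = 37.979 N and a = 37.979 / 15.7 = 2.4190 m/s².
Starting from rest over a distance of 4.0 m, v² = 2aL = 2 × 2.4190 × 4.0 = 19.3520, so v = 4.3991 m/s.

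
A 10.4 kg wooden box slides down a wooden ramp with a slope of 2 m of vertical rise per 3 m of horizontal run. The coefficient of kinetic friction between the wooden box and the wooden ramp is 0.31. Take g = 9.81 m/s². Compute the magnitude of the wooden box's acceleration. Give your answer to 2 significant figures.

2.9 m/s²

Resolving the weight along the incline: the component pulling the wooden box down the slope is mg sin 33.69° = 10.4 × 9.81 × 0.5547 = 56.593 N, and the normal force is N = mg cos 33.69° = 10.4 × 9.81 × 0.8321 = 84.894 N.
Kinetic friction acts up the slope with magnitude f = μN = 0.31 × 84.894 = 26.317 N.
Net force along the incline is 56.593 − 26.317 = 30.276 N, so a = 30.276 / 10.4 = 2.9112 m/s².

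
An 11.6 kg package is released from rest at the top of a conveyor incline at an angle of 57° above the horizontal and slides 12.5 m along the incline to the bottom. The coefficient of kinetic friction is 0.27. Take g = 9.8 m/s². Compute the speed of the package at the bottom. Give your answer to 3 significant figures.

13.0 m/s

The weight component along the incline is mg sin 57° = 95.340 N and the normal force is N = mg cos 57° = 61.915 N.
Friction up the slope is f = μN = 0.27 × 61.915 = 16.717 N, so the net downslope force is 95.340 − 16.717 = 78.623 N and a = 78.623 / 11.6 = 6.7778 m/s².
Starting from rest over a distance of 12.5 m, v² = 2aL = 2 × 6.7778 × 12.5 = 169.4450, so v = 13.0171 m/s.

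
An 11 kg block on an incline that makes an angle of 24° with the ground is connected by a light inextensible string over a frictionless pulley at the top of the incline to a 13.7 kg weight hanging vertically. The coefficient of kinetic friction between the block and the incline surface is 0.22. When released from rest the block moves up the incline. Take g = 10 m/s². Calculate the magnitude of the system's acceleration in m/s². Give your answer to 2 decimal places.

For the block on the incline: the weight component along the slope is m₁g sin 24° = 11 × 10 × 0.4067 = 44.737 N and the normal force is N = m₁g cos 24° = 100.490 N.
Kinetic friction opposes the block's motion up the incline: f = μN = 0.22 × 100.490 = 22.108 N acting down the slope.
Newton's second law for the block (up-slope positive): T − 44.737 − 22.108 = 11 a. For the hanging weight (downward positive): 13.7 × 10 − T = 13.7 a.
Adding the two equations eliminates T: 70.155 = 24.7 a, so a = 2.8403 m/s².

2.84 m/s²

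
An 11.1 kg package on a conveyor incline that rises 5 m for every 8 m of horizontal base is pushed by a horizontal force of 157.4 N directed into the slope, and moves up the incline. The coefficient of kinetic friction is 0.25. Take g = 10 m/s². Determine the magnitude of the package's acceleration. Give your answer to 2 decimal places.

The horizontal push has components F cos 32.01° = 157.4 × 0.8480 = 133.475 N up the incline and F sin 32.01° = 157.4 × 0.5300 = 83.422 N pressing into the surface.
The normal force is therefore N = mg cos 32.01° + F sin 32.01° = 94.128 + 83.422 = 177.550 N, and kinetic friction down the slope is μN = 0.25 × 177.550 = 44.388 N.
Along the incline: F cos 32.01° − mg sin 32.01° − μN = ma, so 133.475 − 58.830 − 44.388 = 11.1 a, giving a = 2.7259 m/s².

2.73 m/s²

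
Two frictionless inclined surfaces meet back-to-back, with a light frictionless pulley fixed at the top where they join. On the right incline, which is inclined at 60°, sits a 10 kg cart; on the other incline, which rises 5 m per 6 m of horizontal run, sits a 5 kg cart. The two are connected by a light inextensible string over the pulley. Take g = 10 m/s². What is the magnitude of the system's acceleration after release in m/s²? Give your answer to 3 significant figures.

Resolve each weight along its own incline: the 10 kg mass has component 10 × 10 × sin 60° = 86.603 N down its slope, and the 5 kg mass has 5 × 10 × sin 39.81° = 32.009 N down its slope.
The 10 kg side's 86.603 N exceeds the other side's 32.009 N, so that mass slides down and the 5 kg mass slides up. Taking that direction as positive, Newton's second law for the whole system gives 86.603 − 32.009 = (10 + 5) a, so a = 54.594 / 15 = 3.6396 m/s².

3.64 m/s²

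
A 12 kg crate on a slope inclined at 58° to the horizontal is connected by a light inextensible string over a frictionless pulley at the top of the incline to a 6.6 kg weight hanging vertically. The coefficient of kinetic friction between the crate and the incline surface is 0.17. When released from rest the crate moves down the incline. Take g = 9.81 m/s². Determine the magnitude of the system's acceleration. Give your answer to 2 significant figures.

1.3 m/s²

For the crate on the incline: the weight component along the slope is m₁g sin 58° = 12 × 9.81 × 0.8480 = 99.827 N and the normal force is N = m₁g cos 58° = 62.382 N.
Kinetic friction opposes the crate's motion down the incline: f = μN = 0.17 × 62.382 = 10.605 N acting up the slope.
Newton's second law for the crate (down-slope positive): 99.827 − 10.605 − T = 12 a. For the hanging weight (upward positive): T − 6.6 × 9.81 = 6.6 a.
Adding the two equations eliminates T: 24.476 = 18.6 a, so a = 1.3159 m/s².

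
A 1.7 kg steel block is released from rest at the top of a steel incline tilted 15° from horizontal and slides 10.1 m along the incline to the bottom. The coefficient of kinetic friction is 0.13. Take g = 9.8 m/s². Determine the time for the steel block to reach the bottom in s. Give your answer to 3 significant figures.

3.93 s

The weight component along the incline is mg sin 15° = 4.312 N and the normal force is N = mg cos 15° = 16.092 N.
Friction up the slope is f = μN = 0.13 × 16.092 = 2.092 N, so the net downslope force is 4.312 − 2.092 = 2.220 N and a = 2.220 / 1.7 = 1.3059 m/s².
Starting from rest, L = ½at², so t = √(2L/a) = √(2 × 10.1 / 1.3059) = 3.9330 s.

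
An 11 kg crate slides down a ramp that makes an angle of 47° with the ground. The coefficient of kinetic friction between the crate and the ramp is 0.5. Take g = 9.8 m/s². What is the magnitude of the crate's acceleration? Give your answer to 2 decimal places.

Resolving the weight along the incline: the component pulling the crate down the slope is mg sin 47° = 11 × 9.8 × 0.7314 = 78.845 N, and the normal force is N = mg cos 47° = 11 × 9.8 × 0.6820 = 73.520 N.
Kinetic friction acts up the slope with magnitude f = μN = 0.5 × 73.520 = 36.760 N.
Net force along the incline is 78.845 − 36.760 = 42.085 N, so a = 42.085 / 11 = 3.8259 m/s².

3.83 m/s²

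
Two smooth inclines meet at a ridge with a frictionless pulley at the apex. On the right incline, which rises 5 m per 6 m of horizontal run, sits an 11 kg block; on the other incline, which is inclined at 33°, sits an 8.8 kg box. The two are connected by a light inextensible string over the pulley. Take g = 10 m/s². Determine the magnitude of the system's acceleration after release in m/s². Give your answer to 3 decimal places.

Resolve each weight along its own incline: the 11 kg mass has component 11 × 10 × sin 39.81° = 70.420 N down its slope, and the 8.8 kg mass has 8.8 × 10 × sin 33° = 47.928 N down its slope.
The 11 kg side's 70.420 N exceeds the other side's 47.928 N, so that mass slides down and the 8.8 kg mass slides up. Taking that direction as positive, Newton's second law for the whole system gives 70.420 − 47.928 = (11 + 8.8) a, so a = 22.492 / 19.8 = 1.1360 m/s².

1.136 m/s²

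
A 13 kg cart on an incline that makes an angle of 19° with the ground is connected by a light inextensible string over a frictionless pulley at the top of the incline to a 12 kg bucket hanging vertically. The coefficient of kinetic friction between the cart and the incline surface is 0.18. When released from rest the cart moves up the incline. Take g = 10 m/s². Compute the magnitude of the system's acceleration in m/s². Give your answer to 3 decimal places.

2.222 m/s²

For the cart on the incline: the weight component along the slope is m₁g sin 19° = 13 × 10 × 0.3256 = 42.328 N and the normal force is N = m₁g cos 19° = 122.917 N.
Kinetic friction opposes the cart's motion up the incline: f = μN = 0.18 × 122.917 = 22.125 N acting down the slope.
Newton's second law for the cart (up-slope positive): T − 42.328 − 22.125 = 13 a. For the hanging bucket (downward positive): 12 × 10 − T = 12 a.
Adding the two equations eliminates T: 55.547 = 25 a, so a = 2.2219 m/s².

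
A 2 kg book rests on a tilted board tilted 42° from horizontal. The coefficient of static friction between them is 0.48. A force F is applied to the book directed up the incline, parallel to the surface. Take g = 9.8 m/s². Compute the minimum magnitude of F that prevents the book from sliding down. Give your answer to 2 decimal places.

The normal force is N = mg cos 42° = 14.566 N. With F at its minimum the book is on the verge of sliding down, so static friction is at its maximum μ_s N = 0.48 × 14.566 = 6.992 N and acts up the slope.
Equilibrium along the incline: F + μ_s N = mg sin 42°, so F = 13.115 − 6.992 = 6.123 N.

6.12 N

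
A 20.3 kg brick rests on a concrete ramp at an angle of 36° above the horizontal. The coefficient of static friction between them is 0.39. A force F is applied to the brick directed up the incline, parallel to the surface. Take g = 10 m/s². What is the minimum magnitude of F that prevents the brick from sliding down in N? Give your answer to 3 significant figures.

55.3 N

The normal force is N = mg cos 36° = 164.230 N. With F at its minimum the brick is on the verge of sliding down, so static friction is at its maximum μ_s N = 0.39 × 164.230 = 64.050 N and acts up the slope.
Equilibrium along the incline: F + μ_s N = mg sin 36°, so F = 119.320 − 64.050 = 55.270 N.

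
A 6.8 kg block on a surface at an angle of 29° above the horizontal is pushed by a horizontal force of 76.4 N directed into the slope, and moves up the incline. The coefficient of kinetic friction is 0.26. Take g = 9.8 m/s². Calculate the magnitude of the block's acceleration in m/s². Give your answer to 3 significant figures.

The horizontal push has components F cos 29° = 76.4 × 0.8746 = 66.819 N up the incline and F sin 29° = 76.4 × 0.4848 = 37.039 N pressing into the surface.
The normal force is therefore N = mg cos 29° + F sin 29° = 58.283 + 37.039 = 95.322 N, and kinetic friction down the slope is μN = 0.26 × 95.322 = 24.784 N.
Along the incline: F cos 29° − mg sin 29° − μN = ma, so 66.819 − 32.307 − 24.784 = 6.8 a, giving a = 1.4306 m/s².

1.43 m/s²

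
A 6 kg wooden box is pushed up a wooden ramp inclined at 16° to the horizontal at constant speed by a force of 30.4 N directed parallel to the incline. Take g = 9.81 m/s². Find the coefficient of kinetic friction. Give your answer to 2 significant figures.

0.25

At constant speed ΣF = 0 along the incline. The applied 30.4 N acts up the slope; the weight component mg sin 16° = 16.224 N and kinetic friction μN both act down the slope.
So 30.4 = 16.224 + μ × 56.580, giving μ = (30.4 − 16.224) / 56.580 = 0.2505.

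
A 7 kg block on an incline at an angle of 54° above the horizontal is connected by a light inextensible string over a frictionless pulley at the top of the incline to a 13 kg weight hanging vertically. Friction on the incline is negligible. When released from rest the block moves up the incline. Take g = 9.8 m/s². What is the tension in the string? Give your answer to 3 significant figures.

For the block on the incline: the weight component along the slope is m₁g sin 54° = 7 × 9.8 × 0.8090 = 55.497 N and the normal force is N = m₁g cos 54° = 40.322 N.
Newton's second law for the block (up-slope positive): T − 55.497 = 7 a. For the hanging weight (downward positive): 13 × 9.8 − T = 13 a.
Adding the two equations eliminates T: 71.903 = 20 a, so a = 3.5952 m/s².
Then from the hanging weight's equation, T = 13 × (9.8 − 3.5952) = 80.662 N.

80.7 N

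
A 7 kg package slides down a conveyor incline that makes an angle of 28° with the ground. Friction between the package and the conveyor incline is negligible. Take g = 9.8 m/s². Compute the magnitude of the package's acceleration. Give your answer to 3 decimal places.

4.601 m/s²

Resolving the weight along the incline: the component pulling the package down the slope is mg sin 28° = 7 × 9.8 × 0.4695 = 32.208 N, and the normal force is N = mg cos 28° = 7 × 9.8 × 0.8829 = 60.567 N.
With no friction the net force along the incline is 32.208 N, so a = g sin 28° = 32.208 / 7 = 4.6011 m/s².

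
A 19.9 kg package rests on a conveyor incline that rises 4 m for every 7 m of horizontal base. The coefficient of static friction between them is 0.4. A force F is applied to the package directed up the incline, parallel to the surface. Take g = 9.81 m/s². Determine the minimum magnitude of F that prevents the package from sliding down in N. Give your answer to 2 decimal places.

The normal force is N = mg cos 29.74° = 169.498 N. With F at its minimum the package is on the verge of sliding down, so static friction is at its maximum μ_s N = 0.4 × 169.498 = 67.799 N and acts up the slope.
Equilibrium along the incline: F + μ_s N = mg sin 29.74°, so F = 96.856 − 67.799 = 29.057 N.

29.06 N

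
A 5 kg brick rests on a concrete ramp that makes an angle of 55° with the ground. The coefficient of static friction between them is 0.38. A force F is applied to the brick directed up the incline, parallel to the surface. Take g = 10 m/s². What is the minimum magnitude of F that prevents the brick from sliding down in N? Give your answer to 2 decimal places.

30.06 N

The normal force is N = mg cos 55° = 28.679 N. With F at its minimum the brick is on the verge of sliding down, so static friction is at its maximum μ_s N = 0.38 × 28.679 = 10.898 N and acts up the slope.
Equilibrium along the incline: F + μ_s N = mg sin 55°, so F = 40.958 − 10.898 = 30.060 N.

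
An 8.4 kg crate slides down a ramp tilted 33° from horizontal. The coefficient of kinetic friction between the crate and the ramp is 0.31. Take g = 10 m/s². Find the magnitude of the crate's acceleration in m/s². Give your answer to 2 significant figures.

Resolving the weight along the incline: the component pulling the crate down the slope is mg sin 33° = 8.4 × 10 × 0.5446 = 45.746 N, and the normal force is N = mg cos 33° = 8.4 × 10 × 0.8387 = 70.451 N.
Kinetic friction acts up the slope with magnitude f = μN = 0.31 × 70.451 = 21.840 N.
Net force along the incline is 45.746 − 21.840 = 23.906 N, so a = 23.906 / 8.4 = 2.8460 m/s².

2.8 m/s²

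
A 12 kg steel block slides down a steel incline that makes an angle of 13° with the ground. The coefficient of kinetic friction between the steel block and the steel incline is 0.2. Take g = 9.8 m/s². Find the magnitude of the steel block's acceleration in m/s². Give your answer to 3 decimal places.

0.295 m/s²

Resolving the weight along the incline: the component pulling the steel block down the slope is mg sin 13° = 12 × 9.8 × 0.2250 = 26.460 N, and the normal force is N = mg cos 13° = 12 × 9.8 × 0.9744 = 114.589 N.
Kinetic friction acts up the slope with magnitude f = μN = 0.2 × 114.589 = 22.918 N.
Net force along the incline is 26.460 − 22.918 = 3.542 N, so a = 3.542 / 12 = 0.2952 m/s².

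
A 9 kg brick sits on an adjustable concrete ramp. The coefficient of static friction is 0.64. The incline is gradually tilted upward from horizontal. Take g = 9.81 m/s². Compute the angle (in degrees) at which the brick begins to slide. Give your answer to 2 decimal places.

32.62°

At the threshold of sliding, static friction is at its maximum μ_s N and exactly balances the weight component along the incline: mg sin θ = μ_s mg cos θ.
Hence tan θ = μ_s = 0.64, so θ = arctan(0.64) = 32.6192°.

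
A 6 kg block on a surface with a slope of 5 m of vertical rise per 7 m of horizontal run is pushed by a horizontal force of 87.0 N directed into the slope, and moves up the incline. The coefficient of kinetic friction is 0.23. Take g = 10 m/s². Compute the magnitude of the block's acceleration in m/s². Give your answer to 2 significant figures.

2.2 m/s²

The horizontal push has components F cos 35.54° = 87.0 × 0.8137 = 70.792 N up the incline and F sin 35.54° = 87.0 × 0.5812 = 50.564 N pressing into the surface.
The normal force is therefore N = mg cos 35.54° + F sin 35.54° = 48.822 + 50.564 = 99.386 N, and kinetic friction down the slope is μN = 0.23 × 99.386 = 22.859 N.
Along the incline: F cos 35.54° − mg sin 35.54° − μN = ma, so 70.792 − 34.872 − 22.859 = 6 a, giving a = 2.1768 m/s².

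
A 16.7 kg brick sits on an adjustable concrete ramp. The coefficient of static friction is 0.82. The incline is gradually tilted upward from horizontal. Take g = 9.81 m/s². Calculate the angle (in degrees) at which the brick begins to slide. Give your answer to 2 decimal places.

At the threshold of sliding, static friction is at its maximum μ_s N and exactly balances the weight component along the incline: mg sin θ = μ_s mg cos θ.
Hence tan θ = μ_s = 0.82, so θ = arctan(0.82) = 39.3518°.

39.35°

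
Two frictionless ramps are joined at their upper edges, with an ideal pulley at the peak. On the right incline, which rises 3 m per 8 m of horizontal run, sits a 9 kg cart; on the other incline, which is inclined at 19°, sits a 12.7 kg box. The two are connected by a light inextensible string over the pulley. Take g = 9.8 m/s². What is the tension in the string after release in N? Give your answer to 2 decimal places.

34.93 N

Resolve each weight along its own incline: the 9 kg mass has component 9 × 9.8 × sin 20.56° = 30.969 N down its slope, and the 12.7 kg mass has 12.7 × 9.8 × sin 19° = 40.520 N down its slope.
The 12.7 kg side's 40.520 N exceeds the other side's 30.969 N, so that mass slides down and the 9 kg mass slides up. Taking that direction as positive, Newton's second law for the whole system gives 40.520 − 30.969 = (9 + 12.7) a, so a = 9.551 / 21.7 = 0.4401 m/s².
For the 9 kg mass (up-slope positive): T − 30.969 = 9 × 0.4401, so T = 34.930 N.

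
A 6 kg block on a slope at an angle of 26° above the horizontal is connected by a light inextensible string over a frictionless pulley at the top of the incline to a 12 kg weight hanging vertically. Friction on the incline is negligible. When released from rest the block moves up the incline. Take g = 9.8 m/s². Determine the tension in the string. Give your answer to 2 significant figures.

For the block on the incline: the weight component along the slope is m₁g sin 26° = 6 × 9.8 × 0.4384 = 25.778 N and the normal force is N = m₁g cos 26° = 52.849 N.
Newton's second law for the block (up-slope positive): T − 25.778 = 6 a. For the hanging weight (downward positive): 12 × 9.8 − T = 12 a.
Adding the two equations eliminates T: 91.822 = 18 a, so a = 5.1012 m/s².
Then from the hanging weight's equation, T = 12 × (9.8 − 5.1012) = 56.386 N.

56 N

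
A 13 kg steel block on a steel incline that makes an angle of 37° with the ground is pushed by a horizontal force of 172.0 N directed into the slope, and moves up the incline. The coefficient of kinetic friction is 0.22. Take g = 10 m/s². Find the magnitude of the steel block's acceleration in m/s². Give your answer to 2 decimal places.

The horizontal push has components F cos 37° = 172.0 × 0.7986 = 137.359 N up the incline and F sin 37° = 172.0 × 0.6018 = 103.510 N pressing into the surface.
The normal force is therefore N = mg cos 37° + F sin 37° = 103.818 + 103.510 = 207.328 N, and kinetic friction down the slope is μN = 0.22 × 207.328 = 45.612 N.
Along the incline: F cos 37° − mg sin 37° − μN = ma, so 137.359 − 78.234 − 45.612 = 13 a, giving a = 1.0395 m/s².

1.04 m/s²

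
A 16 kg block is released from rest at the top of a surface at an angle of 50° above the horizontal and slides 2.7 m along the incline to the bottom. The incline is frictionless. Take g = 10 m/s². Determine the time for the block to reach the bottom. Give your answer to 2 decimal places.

The weight component along the incline is mg sin 50° = 122.567 N and the normal force is N = mg cos 50° = 102.846 N.
With no friction, a = g sin 50° = 7.6604 m/s².
Starting from rest, L = ½at², so t = √(2L/a) = √(2 × 2.7 / 7.6604) = 0.8396 s.

0.84 s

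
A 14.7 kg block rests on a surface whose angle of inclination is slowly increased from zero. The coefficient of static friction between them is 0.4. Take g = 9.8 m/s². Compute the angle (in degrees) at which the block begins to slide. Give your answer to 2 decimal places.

At the threshold of sliding, static friction is at its maximum μ_s N and exactly balances the weight component along the incline: mg sin θ = μ_s mg cos θ.
Hence tan θ = μ_s = 0.4, so θ = arctan(0.4) = 21.8014°.

21.80°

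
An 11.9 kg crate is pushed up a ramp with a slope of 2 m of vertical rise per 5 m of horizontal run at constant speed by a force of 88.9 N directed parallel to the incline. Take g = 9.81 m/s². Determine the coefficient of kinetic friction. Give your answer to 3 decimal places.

0.420

At constant speed ΣF = 0 along the incline. The applied 88.9 N acts up the slope; the weight component mg sin 21.80° = 43.356 N and kinetic friction μN both act down the slope.
So 88.9 = 43.356 + μ × 108.389, giving μ = (88.9 − 43.356) / 108.389 = 0.4202.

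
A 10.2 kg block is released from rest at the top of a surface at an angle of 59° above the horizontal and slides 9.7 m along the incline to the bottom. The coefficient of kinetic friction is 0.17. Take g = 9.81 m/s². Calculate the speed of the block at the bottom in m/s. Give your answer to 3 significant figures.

12.1 m/s

The weight component along the incline is mg sin 59° = 85.770 N and the normal force is N = mg cos 59° = 51.536 N.
Friction up the slope is f = μN = 0.17 × 51.536 = 8.761 N, so the net downslope force is 85.770 − 8.761 = 77.009 N and a = 77.009 / 10.2 = 7.5499 m/s².
Starting from rest over a distance of 9.7 m, v² = 2aL = 2 × 7.5499 × 9.7 = 146.4681, so v = 12.1024 m/s.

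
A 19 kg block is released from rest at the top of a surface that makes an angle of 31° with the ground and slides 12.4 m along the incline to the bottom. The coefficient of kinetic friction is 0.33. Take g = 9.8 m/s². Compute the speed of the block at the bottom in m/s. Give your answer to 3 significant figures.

7.51 m/s

The weight component along the incline is mg sin 31° = 95.900 N and the normal force is N = mg cos 31° = 159.605 N.
Friction up the slope is f = μN = 0.33 × 159.605 = 52.670 N, so the net downslope force is 95.900 − 52.670 = 43.230 N and a = 43.230 / 19 = 2.2753 m/s².
Starting from rest over a distance of 12.4 m, v² = 2aL = 2 × 2.2753 × 12.4 = 56.4274, so v = 7.5118 m/s.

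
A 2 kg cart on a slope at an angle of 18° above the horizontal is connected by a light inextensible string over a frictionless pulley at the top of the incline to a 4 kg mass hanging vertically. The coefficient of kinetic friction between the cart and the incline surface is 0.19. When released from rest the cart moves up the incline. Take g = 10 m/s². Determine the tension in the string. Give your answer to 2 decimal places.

For the cart on the incline: the weight component along the slope is m₁g sin 18° = 2 × 10 × 0.3090 = 6.180 N and the normal force is N = m₁g cos 18° = 19.021 N.
Kinetic friction opposes the cart's motion up the incline: f = μN = 0.19 × 19.021 = 3.614 N acting down the slope.
Newton's second law for the cart (up-slope positive): T − 6.180 − 3.614 = 2 a. For the hanging mass (downward positive): 4 × 10 − T = 4 a.
Adding the two equations eliminates T: 30.206 = 6 a, so a = 5.0343 m/s².
Then from the hanging mass's equation, T = 4 × (10 − 5.0343) = 19.863 N.

19.86 N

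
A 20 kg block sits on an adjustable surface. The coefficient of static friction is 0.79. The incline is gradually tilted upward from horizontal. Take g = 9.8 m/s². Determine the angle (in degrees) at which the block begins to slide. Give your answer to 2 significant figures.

At the threshold of sliding, static friction is at its maximum μ_s N and exactly balances the weight component along the incline: mg sin θ = μ_s mg cos θ.
Hence tan θ = μ_s = 0.79, so θ = arctan(0.79) = 38.3087°.

38°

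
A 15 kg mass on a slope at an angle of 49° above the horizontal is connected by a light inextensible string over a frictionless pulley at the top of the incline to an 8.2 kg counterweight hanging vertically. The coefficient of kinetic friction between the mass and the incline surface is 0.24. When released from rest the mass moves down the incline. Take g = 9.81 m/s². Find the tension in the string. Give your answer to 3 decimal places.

For the mass on the incline: the weight component along the slope is m₁g sin 49° = 15 × 9.81 × 0.7547 = 111.054 N and the normal force is N = m₁g cos 49° = 96.539 N.
Kinetic friction opposes the mass's motion down the incline: f = μN = 0.24 × 96.539 = 23.169 N acting up the slope.
Newton's second law for the mass (down-slope positive): 111.054 − 23.169 − T = 15 a. For the hanging counterweight (upward positive): T − 8.2 × 9.81 = 8.2 a.
Adding the two equations eliminates T: 7.443 = 23.2 a, so a = 0.3208 m/s².
Then from the hanging counterweight's equation, T = 8.2 × (9.81 + 0.3208) = 83.073 N.

83.073 N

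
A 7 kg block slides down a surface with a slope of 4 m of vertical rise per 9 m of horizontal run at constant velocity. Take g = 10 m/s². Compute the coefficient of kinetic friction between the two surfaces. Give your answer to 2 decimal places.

0.44

At constant velocity the net force along the incline is zero: mg sin 23.96° = μ mg cos 23.96°.
So μ = tan 23.96° = 0.4061 / 0.9138 = 0.4444.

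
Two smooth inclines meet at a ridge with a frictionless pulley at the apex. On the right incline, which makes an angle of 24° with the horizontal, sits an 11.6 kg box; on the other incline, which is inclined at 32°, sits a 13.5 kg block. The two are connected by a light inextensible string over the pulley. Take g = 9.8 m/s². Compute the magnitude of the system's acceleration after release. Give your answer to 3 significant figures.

0.951 m/s²

Resolve each weight along its own incline: the 11.6 kg mass has component 11.6 × 9.8 × sin 24° = 46.238 N down its slope, and the 13.5 kg mass has 13.5 × 9.8 × sin 32° = 70.108 N down its slope.
The 13.5 kg side's 70.108 N exceeds the other side's 46.238 N, so that mass slides down and the 11.6 kg mass slides up. Taking that direction as positive, Newton's second law for the whole system gives 70.108 − 46.238 = (11.6 + 13.5) a, so a = 23.870 / 25.1 = 0.9510 m/s².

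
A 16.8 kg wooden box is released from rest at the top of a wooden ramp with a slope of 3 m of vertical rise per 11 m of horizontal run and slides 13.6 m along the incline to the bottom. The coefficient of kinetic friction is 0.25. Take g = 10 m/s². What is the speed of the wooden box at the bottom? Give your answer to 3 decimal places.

2.442 m/s

The weight component along the incline is mg sin 15.26° = 44.204 N and the normal force is N = mg cos 15.26° = 162.080 N.
Friction up the slope is f = μN = 0.25 × 162.080 = 40.520 N, so the net downslope force is 44.204 − 40.520 = 3.684 N and a = 3.684 / 16.8 = 0.2193 m/s².
Starting from rest over a distance of 13.6 m, v² = 2aL = 2 × 0.2193 × 13.6 = 5.9650, so v = 2.4423 m/s.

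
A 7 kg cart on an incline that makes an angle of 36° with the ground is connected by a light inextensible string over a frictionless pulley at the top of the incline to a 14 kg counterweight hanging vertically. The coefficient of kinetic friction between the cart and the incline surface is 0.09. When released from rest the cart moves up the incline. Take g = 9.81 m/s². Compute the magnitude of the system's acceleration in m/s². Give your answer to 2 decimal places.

For the cart on the incline: the weight component along the slope is m₁g sin 36° = 7 × 9.81 × 0.5878 = 40.364 N and the normal force is N = m₁g cos 36° = 55.555 N.
Kinetic friction opposes the cart's motion up the incline: f = μN = 0.09 × 55.555 = 5.000 N acting down the slope.
Newton's second law for the cart (up-slope positive): T − 40.364 − 5.000 = 7 a. For the hanging counterweight (downward positive): 14 × 9.81 − T = 14 a.
Adding the two equations eliminates T: 91.976 = 21 a, so a = 4.3798 m/s².

4.38 m/s²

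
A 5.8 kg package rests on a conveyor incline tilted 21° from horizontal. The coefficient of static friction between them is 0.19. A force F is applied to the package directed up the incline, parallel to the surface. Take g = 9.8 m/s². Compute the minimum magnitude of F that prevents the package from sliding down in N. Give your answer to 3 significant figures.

The normal force is N = mg cos 21° = 53.065 N. With F at its minimum the package is on the verge of sliding down, so static friction is at its maximum μ_s N = 0.19 × 53.065 = 10.082 N and acts up the slope.
Equilibrium along the incline: F + μ_s N = mg sin 21°, so F = 20.370 − 10.082 = 10.288 N.

10.3 N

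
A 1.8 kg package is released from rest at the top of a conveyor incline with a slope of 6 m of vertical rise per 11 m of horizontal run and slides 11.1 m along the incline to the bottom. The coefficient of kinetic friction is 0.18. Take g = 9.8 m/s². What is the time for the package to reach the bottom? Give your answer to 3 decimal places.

2.657 s

The weight component along the incline is mg sin 28.61° = 8.447 N and the normal force is N = mg cos 28.61° = 15.486 N.
Friction up the slope is f = μN = 0.18 × 15.486 = 2.787 N, so the net downslope force is 8.447 − 2.787 = 5.660 N and a = 5.660 / 1.8 = 3.1444 m/s².
Starting from rest, L = ½at², so t = √(2L/a) = √(2 × 11.1 / 3.1444) = 2.6571 s.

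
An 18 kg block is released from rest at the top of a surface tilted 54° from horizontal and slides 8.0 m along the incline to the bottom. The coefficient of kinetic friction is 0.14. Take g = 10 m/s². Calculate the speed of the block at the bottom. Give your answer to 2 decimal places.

10.78 m/s

The weight component along the incline is mg sin 54° = 145.623 N and the normal force is N = mg cos 54° = 105.801 N.
Friction up the slope is f = μN = 0.14 × 105.801 = 14.812 N, so the net downslope force is 145.623 − 14.812 = 130.811 N and a = 130.811 / 18 = 7.2673 m/s².
Starting from rest over a distance of 8.0 m, v² = 2aL = 2 × 7.2673 × 8.0 = 116.2768, so v = 10.7832 m/s.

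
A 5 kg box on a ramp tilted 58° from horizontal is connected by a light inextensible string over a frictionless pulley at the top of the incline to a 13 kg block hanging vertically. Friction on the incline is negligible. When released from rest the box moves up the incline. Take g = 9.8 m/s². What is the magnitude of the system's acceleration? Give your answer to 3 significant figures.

4.77 m/s²

For the box on the incline: the weight component along the slope is m₁g sin 58° = 5 × 9.8 × 0.8480 = 41.552 N and the normal force is N = m₁g cos 58° = 25.966 N.
Newton's second law for the box (up-slope positive): T − 41.552 = 5 a. For the hanging block (downward positive): 13 × 9.8 − T = 13 a.
Adding the two equations eliminates T: 85.848 = 18 a, so a = 4.7693 m/s².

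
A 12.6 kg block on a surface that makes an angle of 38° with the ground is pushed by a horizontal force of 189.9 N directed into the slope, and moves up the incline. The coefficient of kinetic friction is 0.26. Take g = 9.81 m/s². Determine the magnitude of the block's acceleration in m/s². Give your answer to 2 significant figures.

The horizontal push has components F cos 38° = 189.9 × 0.7880 = 149.641 N up the incline and F sin 38° = 189.9 × 0.6157 = 116.921 N pressing into the surface.
The normal force is therefore N = mg cos 38° + F sin 38° = 97.402 + 116.921 = 214.323 N, and kinetic friction down the slope is μN = 0.26 × 214.323 = 55.724 N.
Along the incline: F cos 38° − mg sin 38° − μN = ma, so 149.641 − 76.104 − 55.724 = 12.6 a, giving a = 1.4137 m/s².

1.4 m/s²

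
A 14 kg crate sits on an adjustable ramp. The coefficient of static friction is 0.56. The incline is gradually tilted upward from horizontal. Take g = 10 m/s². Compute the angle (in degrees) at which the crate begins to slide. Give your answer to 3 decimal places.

29.249°

At the threshold of sliding, static friction is at its maximum μ_s N and exactly balances the weight component along the incline: mg sin θ = μ_s mg cos θ.
Hence tan θ = μ_s = 0.56, so θ = arctan(0.56) = 29.2488°.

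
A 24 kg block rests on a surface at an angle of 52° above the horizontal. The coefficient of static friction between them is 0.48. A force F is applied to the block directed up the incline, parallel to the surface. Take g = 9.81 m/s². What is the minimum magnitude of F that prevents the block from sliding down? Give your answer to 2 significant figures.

The normal force is N = mg cos 52° = 144.951 N. With F at its minimum the block is on the verge of sliding down, so static friction is at its maximum μ_s N = 0.48 × 144.951 = 69.576 N and acts up the slope.
Equilibrium along the incline: F + μ_s N = mg sin 52°, so F = 185.529 − 69.576 = 115.953 N.

120 N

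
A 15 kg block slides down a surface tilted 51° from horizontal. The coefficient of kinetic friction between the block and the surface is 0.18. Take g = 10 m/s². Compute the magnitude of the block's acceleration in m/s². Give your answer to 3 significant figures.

Resolving the weight along the incline: the component pulling the block down the slope is mg sin 51° = 15 × 10 × 0.7771 = 116.565 N, and the normal force is N = mg cos 51° = 15 × 10 × 0.6293 = 94.395 N.
Kinetic friction acts up the slope with magnitude f = μN = 0.18 × 94.395 = 16.991 N.
Net force along the incline is 116.565 − 16.991 = 99.574 N, so a = 99.574 / 15 = 6.6383 m/s².

6.64 m/s²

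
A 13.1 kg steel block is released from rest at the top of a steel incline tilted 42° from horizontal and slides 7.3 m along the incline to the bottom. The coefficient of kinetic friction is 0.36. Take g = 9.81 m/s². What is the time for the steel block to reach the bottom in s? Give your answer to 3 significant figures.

1.93 s

The weight component along the incline is mg sin 42° = 85.991 N and the normal force is N = mg cos 42° = 95.502 N.
Friction up the slope is f = μN = 0.36 × 95.502 = 34.381 N, so the net downslope force is 85.991 − 34.381 = 51.610 N and a = 51.610 / 13.1 = 3.9397 m/s².
Starting from rest, L = ½at², so t = √(2L/a) = √(2 × 7.3 / 3.9397) = 1.9251 s.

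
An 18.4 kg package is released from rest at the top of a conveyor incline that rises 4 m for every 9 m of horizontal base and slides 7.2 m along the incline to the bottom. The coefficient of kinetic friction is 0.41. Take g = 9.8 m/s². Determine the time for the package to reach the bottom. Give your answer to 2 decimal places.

The weight component along the incline is mg sin 23.96° = 73.235 N and the normal force is N = mg cos 23.96° = 164.778 N.
Friction up the slope is f = μN = 0.41 × 164.778 = 67.559 N, so the net downslope force is 73.235 − 67.559 = 5.676 N and a = 5.676 / 18.4 = 0.3085 m/s².
Starting from rest, L = ½at², so t = √(2L/a) = √(2 × 7.2 / 0.3085) = 6.8321 s.

6.83 s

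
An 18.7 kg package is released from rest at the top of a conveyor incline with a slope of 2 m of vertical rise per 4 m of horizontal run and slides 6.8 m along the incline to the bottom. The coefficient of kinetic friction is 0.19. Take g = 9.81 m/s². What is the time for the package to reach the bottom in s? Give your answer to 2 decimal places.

The weight component along the incline is mg sin 26.57° = 82.040 N and the normal force is N = mg cos 26.57° = 164.080 N.
Friction up the slope is f = μN = 0.19 × 164.080 = 31.175 N, so the net downslope force is 82.040 − 31.175 = 50.865 N and a = 50.865 / 18.7 = 2.7201 m/s².
Starting from rest, L = ½at², so t = √(2L/a) = √(2 × 6.8 / 2.7201) = 2.2360 s.

2.24 s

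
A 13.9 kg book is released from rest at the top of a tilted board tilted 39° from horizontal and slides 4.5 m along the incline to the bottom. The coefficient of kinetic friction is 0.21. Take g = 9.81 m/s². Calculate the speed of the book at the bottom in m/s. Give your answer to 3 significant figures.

The weight component along the incline is mg sin 39° = 85.813 N and the normal force is N = mg cos 39° = 105.971 N.
Friction up the slope is f = μN = 0.21 × 105.971 = 22.254 N, so the net downslope force is 85.813 − 22.254 = 63.559 N and a = 63.559 / 13.9 = 4.5726 m/s².
Starting from rest over a distance of 4.5 m, v² = 2aL = 2 × 4.5726 × 4.5 = 41.1534, so v = 6.4151 m/s.

6.42 m/s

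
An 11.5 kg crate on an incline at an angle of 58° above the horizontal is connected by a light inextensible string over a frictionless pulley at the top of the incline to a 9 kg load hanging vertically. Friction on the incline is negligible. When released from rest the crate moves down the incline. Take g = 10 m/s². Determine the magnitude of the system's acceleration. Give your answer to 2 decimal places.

For the crate on the incline: the weight component along the slope is m₁g sin 58° = 11.5 × 10 × 0.8480 = 97.520 N and the normal force is N = m₁g cos 58° = 60.941 N.
Newton's second law for the crate (down-slope positive): 97.520 − T = 11.5 a. For the hanging load (upward positive): T − 9 × 10 = 9 a.
Adding the two equations eliminates T: 7.520 = 20.5 a, so a = 0.3668 m/s².

0.37 m/s²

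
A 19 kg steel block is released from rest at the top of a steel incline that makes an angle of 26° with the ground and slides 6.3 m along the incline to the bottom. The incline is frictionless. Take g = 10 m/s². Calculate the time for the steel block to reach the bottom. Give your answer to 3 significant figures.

The weight component along the incline is mg sin 26° = 83.291 N and the normal force is N = mg cos 26° = 170.771 N.
With no friction, a = g sin 26° = 4.3837 m/s².
Starting from rest, L = ½at², so t = √(2L/a) = √(2 × 6.3 / 4.3837) = 1.6954 s.

1.70 s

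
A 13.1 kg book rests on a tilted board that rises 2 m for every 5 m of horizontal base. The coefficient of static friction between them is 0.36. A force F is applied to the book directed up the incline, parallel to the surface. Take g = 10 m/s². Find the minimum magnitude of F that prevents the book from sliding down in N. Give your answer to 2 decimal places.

The normal force is N = mg cos 21.80° = 121.630 N. With F at its minimum the book is on the verge of sliding down, so static friction is at its maximum μ_s N = 0.36 × 121.630 = 43.787 N and acts up the slope.
Equilibrium along the incline: F + μ_s N = mg sin 21.80°, so F = 48.652 − 43.787 = 4.865 N.

4.87 N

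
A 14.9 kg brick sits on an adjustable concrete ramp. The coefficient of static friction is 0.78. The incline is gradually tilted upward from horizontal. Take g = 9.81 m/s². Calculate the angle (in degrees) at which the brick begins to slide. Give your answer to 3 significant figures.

38.0°

At the threshold of sliding, static friction is at its maximum μ_s N and exactly balances the weight component along the incline: mg sin θ = μ_s mg cos θ.
Hence tan θ = μ_s = 0.78, so θ = arctan(0.78) = 37.9542°.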